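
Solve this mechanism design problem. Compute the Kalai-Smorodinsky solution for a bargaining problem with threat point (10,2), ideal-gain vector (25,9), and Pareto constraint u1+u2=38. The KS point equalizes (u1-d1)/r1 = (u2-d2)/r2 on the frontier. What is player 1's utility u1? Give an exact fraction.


Step 1: At the KS point, (u1-d1)/r1 = (u2-d2)/r2 = t and u1+u2 = 38
Step 2: u1 = d1 + r1*t and u2 = d2 + r2*t, so (d1 + r1*t) + (d2 + r2*t) = 38
Step 3: t = (38 - 10 - 2)/(25 + 9) = 26/34 = 13/17
Step 4: u1 = d1 + r1*t = 10 + 25 * 13/17 = 495/17
Step 5: (Check: u2 = d2 + r2*t = 151/17; u1+u2 = 495/17 + 151/17 = 38, on the frontier.)

495/17


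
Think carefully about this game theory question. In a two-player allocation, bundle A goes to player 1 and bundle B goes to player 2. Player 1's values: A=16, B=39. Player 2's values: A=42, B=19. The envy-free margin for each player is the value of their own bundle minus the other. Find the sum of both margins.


Step 1: Player 1's margin = v1(A) - v1(B) = 16 - 39 = -23
Step 2: Player 2's margin = v2(B) - v2(A) = 19 - 42 = -23
Step 3: Total margin = -23 + -23 = -46

-46


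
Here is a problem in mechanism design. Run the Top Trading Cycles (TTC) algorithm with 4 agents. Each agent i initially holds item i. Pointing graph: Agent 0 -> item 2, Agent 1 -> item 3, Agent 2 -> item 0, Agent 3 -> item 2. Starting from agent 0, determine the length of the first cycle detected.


Step 1: Trace the pointer graph from agent 0: 0 -> 2 -> 0
Step 2: A cycle is detected when we revisit agent 0
Step 3: The cycle is: 0 -> 2 -> 0
Step 4: Cycle length = 2

2


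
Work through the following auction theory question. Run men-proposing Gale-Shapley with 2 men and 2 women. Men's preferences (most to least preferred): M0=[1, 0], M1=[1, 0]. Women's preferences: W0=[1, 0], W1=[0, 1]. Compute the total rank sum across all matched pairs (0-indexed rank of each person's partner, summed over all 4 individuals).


Step 1: Run Gale-Shapley (men propose, women hold best offer):
  M0 proposes to W1; she accepts
  M1 proposes to W1; rejected
  M1 proposes to W0; she accepts
Step 2: Final matching: W0-M1, W1-M0
Step 3: 0-indexed ranks (man's rank of his match, then woman's): 1 + 0 + 0 + 0
Step 4: Total rank sum = 1

1


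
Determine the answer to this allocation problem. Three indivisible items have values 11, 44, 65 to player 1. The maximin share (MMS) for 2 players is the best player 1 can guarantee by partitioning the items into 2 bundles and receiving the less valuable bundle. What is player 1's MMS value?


Step 1: Item values = 11, 44, 65
Step 2: Enumerate all 2-bundle partitions and take the smaller bundle:
  Partition 1: {11} vs {44,65} -> bundles 11, 109; min = 11
  Partition 2: {44} vs {11,65} -> bundles 44, 76; min = 44
  Partition 3: {65} vs {11,44} -> bundles 65, 55; min = 55
Step 3: MMS = max(11, 44, 55) = 55

55


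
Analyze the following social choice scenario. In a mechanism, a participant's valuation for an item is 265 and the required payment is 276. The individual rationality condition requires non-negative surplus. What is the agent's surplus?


Step 1: Surplus = value - payment = 265 - 276 = -11
Step 2: IR is violated (surplus < 0)

-11


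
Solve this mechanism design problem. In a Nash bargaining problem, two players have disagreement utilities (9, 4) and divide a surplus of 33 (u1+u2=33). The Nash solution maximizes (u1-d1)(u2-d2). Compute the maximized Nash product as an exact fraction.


Step 1: The Nash solution splits surplus symmetrically above the disagreement point
Step 2: u1 = (total + d1 - d2)/2 = (33 + 9 - 4)/2 = 19
Step 3: u2 = (total - d1 + d2)/2 = (33 - 9 + 4)/2 = 14
Step 4: Nash product = (19 - 9) * (14 - 4)
Step 5: = 10 * 10 = 100

100


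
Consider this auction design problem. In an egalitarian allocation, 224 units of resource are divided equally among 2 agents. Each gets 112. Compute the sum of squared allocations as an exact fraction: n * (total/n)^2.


Step 1: Each agent's share = 224/2 = 112
Step 2: Square of each share = (112)^2 = 12544
Step 3: Sum of squares = 2 * 12544 = 25088

25088


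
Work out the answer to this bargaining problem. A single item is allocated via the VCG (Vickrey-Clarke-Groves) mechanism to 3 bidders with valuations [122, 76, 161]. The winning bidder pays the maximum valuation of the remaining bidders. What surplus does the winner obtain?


Step 1: The winner is the agent with the highest value: agent 2 with value 161
Step 2: Values of other agents: [122, 76]
Step 3: VCG payment = max of others' values = 122
Step 4: Surplus = 161 - 122 = 39

39


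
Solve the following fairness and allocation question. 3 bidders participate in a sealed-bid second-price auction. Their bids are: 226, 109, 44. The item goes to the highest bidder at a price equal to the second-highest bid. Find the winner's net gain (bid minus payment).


Step 1: Sort bids in descending order: 226, 109, 44
Step 2: The winning bid is the highest: 226
Step 3: The payment equals the second-highest bid: 109
Step 4: Surplus = winner's bid - payment = 226 - 109 = 117

117


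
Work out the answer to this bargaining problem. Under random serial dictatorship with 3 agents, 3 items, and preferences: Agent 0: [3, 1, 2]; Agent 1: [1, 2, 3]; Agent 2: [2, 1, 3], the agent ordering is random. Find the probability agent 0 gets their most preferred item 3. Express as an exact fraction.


Step 1: Agent 0 wants item 3
Step 2: There are 6 possible orderings of agents
Step 3: In 6 orderings, agent 0 gets item 3
Step 4: Probability = 6/6 = 1

1


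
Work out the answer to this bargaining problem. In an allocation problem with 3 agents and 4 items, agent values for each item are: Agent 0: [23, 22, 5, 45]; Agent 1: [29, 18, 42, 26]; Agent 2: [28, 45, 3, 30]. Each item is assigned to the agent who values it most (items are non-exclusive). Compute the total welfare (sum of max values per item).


Step 1: For each item, find the maximum value among all agents.
Step 2: Item 0 -> Agent 1 (value 29)
Step 3: Item 1 -> Agent 2 (value 45)
Step 4: Item 2 -> Agent 1 (value 42)
Step 5: Item 3 -> Agent 0 (value 45)
Step 6: Total welfare = 29 + 45 + 42 + 45 = 161

161


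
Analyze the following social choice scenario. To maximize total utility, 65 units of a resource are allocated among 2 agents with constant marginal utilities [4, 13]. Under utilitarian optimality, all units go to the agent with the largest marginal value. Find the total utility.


Step 1: The marginal utilities are [4, 13]
Step 2: The highest marginal utility is 13
Step 3: All 65 units go to that agent
Step 4: Total utility = 13 * 65 = 845

845


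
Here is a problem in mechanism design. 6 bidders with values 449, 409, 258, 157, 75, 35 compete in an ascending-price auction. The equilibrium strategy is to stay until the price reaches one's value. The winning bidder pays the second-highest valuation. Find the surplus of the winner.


Step 1: Identify the highest value: 449
Step 2: Identify the second-highest value: 409
Step 3: The final price = second-highest value = 409
Step 4: Surplus = 449 - 409 = 40

40


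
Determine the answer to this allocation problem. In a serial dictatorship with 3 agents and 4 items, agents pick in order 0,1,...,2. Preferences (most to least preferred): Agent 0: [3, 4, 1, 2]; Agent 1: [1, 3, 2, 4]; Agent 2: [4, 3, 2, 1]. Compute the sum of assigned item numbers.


Step 1: Agent 0 picks item 3
Step 2: Agent 1 picks item 1
Step 3: Agent 2 picks item 4
Step 4: Sum = 3 + 1 + 4 = 8

8


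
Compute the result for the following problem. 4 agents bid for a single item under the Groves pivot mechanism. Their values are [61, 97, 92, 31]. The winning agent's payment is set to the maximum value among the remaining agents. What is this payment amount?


Step 1: The efficient winner is agent 1 with value 97
Step 2: Other agents' values: [61, 92, 31]
Step 3: Pivot payment = max(others) = 92
Step 4: The winner pays 92

92


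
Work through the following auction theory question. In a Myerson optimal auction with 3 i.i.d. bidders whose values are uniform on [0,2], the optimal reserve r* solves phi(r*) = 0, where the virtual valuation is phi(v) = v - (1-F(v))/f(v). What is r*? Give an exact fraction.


Step 1: For U[0,2], F(v) = v/2 and f(v) = 1/2
Step 2: phi(v) = v - (1 - v/2)/(1/2) = v - (2 - v) = 2v - 2
Step 3: Set phi(r*) = 0: 2r* - 2 = 0
Step 4: r* = 2/2 = 1 (the number of bidders n = 3 does not enter)

1


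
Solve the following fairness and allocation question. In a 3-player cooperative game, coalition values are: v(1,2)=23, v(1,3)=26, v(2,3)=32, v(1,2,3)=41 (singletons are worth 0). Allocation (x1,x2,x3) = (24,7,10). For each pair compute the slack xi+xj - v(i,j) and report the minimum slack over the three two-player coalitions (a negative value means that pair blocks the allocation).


Step 1: Slack for coalition (1,2): x1+x2 - v12 = 31 - 23 = 8
Step 2: Slack for coalition (1,3): x1+x3 - v13 = 34 - 26 = 8
Step 3: Slack for coalition (2,3): x2+x3 - v23 = 17 - 32 = -15
Step 4: Minimum slack = min(8, 8, -15) = -15, attained by (2,3); coalition (2,3) can block (slack < 0), so the allocation is not in the core

-15


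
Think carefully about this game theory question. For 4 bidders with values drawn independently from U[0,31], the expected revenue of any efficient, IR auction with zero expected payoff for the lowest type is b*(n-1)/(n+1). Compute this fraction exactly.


Step 1: By Revenue Equivalence, expected revenue = b*(n-1)/(n+1)
Step 2: Substituting n = 4, b = 31
Step 3: Revenue = 31*(4-1)/(4+1) = 31*3/5
Step 4: Revenue = 93/5

93/5


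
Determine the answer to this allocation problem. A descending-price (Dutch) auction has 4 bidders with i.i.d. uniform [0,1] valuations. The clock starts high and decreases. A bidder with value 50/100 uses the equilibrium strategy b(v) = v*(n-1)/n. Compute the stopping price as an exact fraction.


Step 1: Dutch auctions are strategically equivalent to first-price auctions
Step 2: The equilibrium bid is b(v) = v*(n-1)/n
Step 3: b = 1/2 * 3/4
Step 4: b = 3/8

3/8


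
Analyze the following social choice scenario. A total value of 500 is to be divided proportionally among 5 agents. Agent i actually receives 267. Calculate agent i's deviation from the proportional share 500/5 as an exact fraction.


Step 1: Proportional share = 500/5 = 100
Step 2: Agent's actual allocation = 267
Step 3: Excess = 267 - 100 = 167

167


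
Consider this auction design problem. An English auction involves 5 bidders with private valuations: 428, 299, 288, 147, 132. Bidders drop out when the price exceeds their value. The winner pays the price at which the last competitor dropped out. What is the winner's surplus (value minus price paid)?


Step 1: Identify the highest value: 428
Step 2: Identify the second-highest value: 299
Step 3: The final price = second-highest value = 299
Step 4: Surplus = 428 - 299 = 129

129


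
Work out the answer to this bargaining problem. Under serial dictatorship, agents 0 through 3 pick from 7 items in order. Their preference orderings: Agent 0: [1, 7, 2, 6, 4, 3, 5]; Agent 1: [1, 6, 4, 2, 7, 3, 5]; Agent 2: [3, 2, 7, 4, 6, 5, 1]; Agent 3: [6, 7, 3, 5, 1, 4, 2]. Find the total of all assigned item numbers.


Step 1: Agent 0 picks item 1
Step 2: Agent 1 picks item 6
Step 3: Agent 2 picks item 3
Step 4: Agent 3 picks item 7
Step 5: Sum = 1 + 6 + 3 + 7 = 17

17


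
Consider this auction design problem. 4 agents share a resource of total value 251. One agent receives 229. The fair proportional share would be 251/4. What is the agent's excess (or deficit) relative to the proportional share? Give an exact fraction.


Step 1: Proportional share = 251/4
Step 2: Agent's actual allocation = 229
Step 3: Excess = 229 - 251/4 = 665/4

665/4


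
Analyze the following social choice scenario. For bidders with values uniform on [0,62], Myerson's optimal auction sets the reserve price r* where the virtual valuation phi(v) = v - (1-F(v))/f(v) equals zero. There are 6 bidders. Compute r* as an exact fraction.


Step 1: For U[0,62], F(v) = v/62 and f(v) = 1/62
Step 2: phi(v) = v - (1 - v/62)/(1/62) = v - (62 - v) = 2v - 62
Step 3: Set phi(r*) = 0: 2r* - 62 = 0
Step 4: r* = 62/2 = 31 (the number of bidders n = 6 does not enter)

31


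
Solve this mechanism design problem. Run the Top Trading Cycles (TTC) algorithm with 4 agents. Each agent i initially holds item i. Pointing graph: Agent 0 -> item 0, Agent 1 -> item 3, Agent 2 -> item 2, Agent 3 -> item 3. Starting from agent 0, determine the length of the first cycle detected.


Step 1: Trace the pointer graph from agent 0: 0 -> 0
Step 2: A cycle is detected when we revisit agent 0
Step 3: The cycle is: 0 -> 0
Step 4: Cycle length = 1

1


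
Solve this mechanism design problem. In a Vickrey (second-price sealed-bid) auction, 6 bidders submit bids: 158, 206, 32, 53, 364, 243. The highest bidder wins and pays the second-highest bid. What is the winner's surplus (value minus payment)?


Step 1: Sort bids in descending order: 364, 243, 206, 158, 53, 32
Step 2: The winning bid is the highest: 364
Step 3: The payment equals the second-highest bid: 243
Step 4: Surplus = winner's bid - payment = 364 - 243 = 121

121


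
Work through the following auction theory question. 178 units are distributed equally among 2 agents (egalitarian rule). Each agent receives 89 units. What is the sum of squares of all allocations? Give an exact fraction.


Step 1: Each agent's share = 178/2 = 89
Step 2: Square of each share = (89)^2 = 7921
Step 3: Sum of squares = 2 * 7921 = 15842

15842


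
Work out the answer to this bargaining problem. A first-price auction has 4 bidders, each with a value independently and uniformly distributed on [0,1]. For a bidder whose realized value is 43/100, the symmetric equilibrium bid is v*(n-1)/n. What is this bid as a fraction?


Step 1: The symmetric BNE bidding function is b(v) = v * (n-1) / n
Step 2: Substitute v = 43/100 and n = 4
Step 3: b = 43/100 * 3/4
Step 4: b = 129/400

129/400


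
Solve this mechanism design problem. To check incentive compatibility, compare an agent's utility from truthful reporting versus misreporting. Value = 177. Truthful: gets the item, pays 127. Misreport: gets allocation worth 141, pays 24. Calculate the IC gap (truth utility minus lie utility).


Step 1: U(truth) = value - payment = 177 - 127 = 50
Step 2: U(lie) = allocation - payment = 141 - 24 = 117
Step 3: IC gap = 50 - 117 = -67

-67


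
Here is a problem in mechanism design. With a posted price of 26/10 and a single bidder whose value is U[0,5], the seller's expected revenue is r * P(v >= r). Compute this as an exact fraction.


Step 1: Posted price r = 13/5, value support [0,5]
Step 2: P(v >= r) = (5 - 13/5)/5 = 12/25
Step 3: Expected revenue = r * P(v >= r) = 13/5 * 12/25
Step 4: Revenue = 156/125

156/125


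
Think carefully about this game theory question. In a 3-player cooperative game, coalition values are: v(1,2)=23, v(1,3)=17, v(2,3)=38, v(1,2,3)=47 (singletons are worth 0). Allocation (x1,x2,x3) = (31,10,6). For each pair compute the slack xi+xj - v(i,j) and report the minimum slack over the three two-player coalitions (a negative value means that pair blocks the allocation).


Step 1: Slack for coalition (1,2): x1+x2 - v12 = 41 - 23 = 18
Step 2: Slack for coalition (1,3): x1+x3 - v13 = 37 - 17 = 20
Step 3: Slack for coalition (2,3): x2+x3 - v23 = 16 - 38 = -22
Step 4: Minimum slack = min(18, 20, -22) = -22, attained by (2,3); coalition (2,3) can block (slack < 0), so the allocation is not in the core

-22


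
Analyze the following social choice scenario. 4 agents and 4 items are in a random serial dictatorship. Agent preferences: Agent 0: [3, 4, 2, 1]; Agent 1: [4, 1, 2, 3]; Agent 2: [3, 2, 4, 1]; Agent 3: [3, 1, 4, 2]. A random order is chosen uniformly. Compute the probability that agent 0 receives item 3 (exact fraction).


Step 1: Agent 0 wants item 3
Step 2: There are 24 possible orderings of agents
Step 3: In 8 orderings, agent 0 gets item 3
Step 4: Probability = 8/24 = 1/3

1/3


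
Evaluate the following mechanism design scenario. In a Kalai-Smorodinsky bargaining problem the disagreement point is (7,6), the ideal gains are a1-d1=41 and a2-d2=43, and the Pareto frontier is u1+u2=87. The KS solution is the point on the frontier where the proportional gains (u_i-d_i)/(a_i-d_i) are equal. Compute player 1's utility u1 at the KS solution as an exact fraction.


Step 1: At the KS point, (u1-d1)/r1 = (u2-d2)/r2 = t and u1+u2 = 87
Step 2: u1 = d1 + r1*t and u2 = d2 + r2*t, so (d1 + r1*t) + (d2 + r2*t) = 87
Step 3: t = (87 - 7 - 6)/(41 + 43) = 74/84 = 37/42
Step 4: u1 = d1 + r1*t = 7 + 41 * 37/42 = 1811/42
Step 5: (Check: u2 = d2 + r2*t = 1843/42; u1+u2 = 1811/42 + 1843/42 = 87, on the frontier.)

1811/42


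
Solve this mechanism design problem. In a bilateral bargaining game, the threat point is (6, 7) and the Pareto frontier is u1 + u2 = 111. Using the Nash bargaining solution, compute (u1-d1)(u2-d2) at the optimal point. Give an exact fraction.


Step 1: The Nash solution splits surplus symmetrically above the disagreement point
Step 2: u1 = (total + d1 - d2)/2 = (111 + 6 - 7)/2 = 55
Step 3: u2 = (total - d1 + d2)/2 = (111 - 6 + 7)/2 = 56
Step 4: Nash product = (55 - 6) * (56 - 7)
Step 5: = 49 * 49 = 2401

2401


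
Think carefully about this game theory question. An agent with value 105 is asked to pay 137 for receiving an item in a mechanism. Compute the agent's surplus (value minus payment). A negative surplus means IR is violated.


Step 1: Surplus = value - payment = 105 - 137 = -32
Step 2: IR is violated (surplus < 0)

-32


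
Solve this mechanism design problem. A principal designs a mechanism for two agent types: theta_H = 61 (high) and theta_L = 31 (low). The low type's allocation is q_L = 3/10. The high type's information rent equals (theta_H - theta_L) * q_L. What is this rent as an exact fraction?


Step 1: theta_H - theta_L = 61 - 31 = 30
Step 2: Information rent = (theta_H - theta_L) * q_L
Step 3: = 30 * 3/10
Step 4: = 9

9


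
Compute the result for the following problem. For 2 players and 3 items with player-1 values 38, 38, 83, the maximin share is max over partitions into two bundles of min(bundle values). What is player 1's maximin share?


Step 1: Item values = 38, 38, 83
Step 2: Enumerate all 2-bundle partitions and take the smaller bundle:
  Partition 1: {38} vs {38,83} -> bundles 38, 121; min = 38
  Partition 2: {38} vs {38,83} -> bundles 38, 121; min = 38
  Partition 3: {83} vs {38,38} -> bundles 83, 76; min = 76
Step 3: MMS = max(38, 38, 76) = 76

76


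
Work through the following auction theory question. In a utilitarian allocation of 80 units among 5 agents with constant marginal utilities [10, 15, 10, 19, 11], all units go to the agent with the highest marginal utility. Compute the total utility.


Step 1: The marginal utilities are [10, 15, 10, 19, 11]
Step 2: The highest marginal utility is 19
Step 3: All 80 units go to that agent
Step 4: Total utility = 19 * 80 = 1520

1520


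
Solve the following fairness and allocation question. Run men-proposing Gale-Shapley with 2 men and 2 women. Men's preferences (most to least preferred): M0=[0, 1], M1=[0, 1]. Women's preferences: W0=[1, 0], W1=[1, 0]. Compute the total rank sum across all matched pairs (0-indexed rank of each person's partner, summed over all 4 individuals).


Step 1: Run Gale-Shapley (men propose, women hold best offer):
  M0 proposes to W0; she accepts
  M1 proposes to W0; she switches from M0
  M0 proposes to W1; she accepts
Step 2: Final matching: W0-M1, W1-M0
Step 3: 0-indexed ranks (man's rank of his match, then woman's): 0 + 0 + 1 + 1
Step 4: Total rank sum = 2

2


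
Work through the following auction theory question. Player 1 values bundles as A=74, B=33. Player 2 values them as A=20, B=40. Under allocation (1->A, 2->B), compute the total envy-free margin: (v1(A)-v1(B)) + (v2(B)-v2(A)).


Step 1: Player 1's margin = v1(A) - v1(B) = 74 - 33 = 41
Step 2: Player 2's margin = v2(B) - v2(A) = 40 - 20 = 20
Step 3: Total margin = 41 + 20 = 61

61


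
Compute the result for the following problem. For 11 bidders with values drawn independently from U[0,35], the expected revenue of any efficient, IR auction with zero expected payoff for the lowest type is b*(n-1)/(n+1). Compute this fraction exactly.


Step 1: By Revenue Equivalence, expected revenue = b*(n-1)/(n+1)
Step 2: Substituting n = 11, b = 35
Step 3: Revenue = 35*(11-1)/(11+1) = 35*10/12
Step 4: Revenue = 350/12 = 175/6

175/6


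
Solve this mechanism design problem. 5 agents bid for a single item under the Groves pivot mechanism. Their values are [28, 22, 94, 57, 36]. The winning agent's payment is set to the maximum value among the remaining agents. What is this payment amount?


Step 1: The efficient winner is agent 2 with value 94
Step 2: Other agents' values: [28, 22, 57, 36]
Step 3: Pivot payment = max(others) = 57
Step 4: The winner pays 57

57


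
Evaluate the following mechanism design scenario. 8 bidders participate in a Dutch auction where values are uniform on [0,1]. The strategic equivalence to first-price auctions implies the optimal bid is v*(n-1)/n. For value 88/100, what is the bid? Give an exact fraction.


Step 1: Dutch auctions are strategically equivalent to first-price auctions
Step 2: The equilibrium bid is b(v) = v*(n-1)/n
Step 3: b = 22/25 * 7/8
Step 4: b = 77/100

77/100


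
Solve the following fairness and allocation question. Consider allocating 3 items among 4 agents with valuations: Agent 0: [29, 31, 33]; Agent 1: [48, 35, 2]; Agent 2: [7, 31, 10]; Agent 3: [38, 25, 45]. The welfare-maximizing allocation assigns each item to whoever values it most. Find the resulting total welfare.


Step 1: For each item, find the maximum value among all agents.
Step 2: Item 0 -> Agent 1 (value 48)
Step 3: Item 1 -> Agent 1 (value 35)
Step 4: Item 2 -> Agent 3 (value 45)
Step 5: Total welfare = 48 + 35 + 45 = 128

128


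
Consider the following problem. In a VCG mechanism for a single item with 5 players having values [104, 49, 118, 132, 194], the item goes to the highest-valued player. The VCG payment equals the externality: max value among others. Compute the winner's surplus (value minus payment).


Step 1: The winner is the agent with the highest value: agent 4 with value 194
Step 2: Values of other agents: [104, 49, 118, 132]
Step 3: VCG payment = max of others' values = 132
Step 4: Surplus = 194 - 132 = 62

62


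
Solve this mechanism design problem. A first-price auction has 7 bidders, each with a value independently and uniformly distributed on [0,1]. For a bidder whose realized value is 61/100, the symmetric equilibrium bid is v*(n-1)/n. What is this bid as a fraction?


Step 1: The symmetric BNE bidding function is b(v) = v * (n-1) / n
Step 2: Substitute v = 61/100 and n = 7
Step 3: b = 61/100 * 6/7
Step 4: b = 183/350

183/350


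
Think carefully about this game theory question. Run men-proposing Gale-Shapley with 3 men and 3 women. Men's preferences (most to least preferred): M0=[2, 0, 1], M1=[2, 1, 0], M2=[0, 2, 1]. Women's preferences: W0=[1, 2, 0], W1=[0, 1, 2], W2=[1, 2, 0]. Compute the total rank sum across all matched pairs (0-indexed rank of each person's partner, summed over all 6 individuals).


Step 1: Run Gale-Shapley (men propose, women hold best offer):
  M0 proposes to W2; she accepts
  M1 proposes to W2; she switches from M0
  M2 proposes to W0; she accepts
  M0 proposes to W0; rejected
  M0 proposes to W1; she accepts
Step 2: Final matching: W0-M2, W1-M0, W2-M1
Step 3: 0-indexed ranks (man's rank of his match, then woman's): 0 + 1 + 2 + 0 + 0 + 0
Step 4: Total rank sum = 3

3


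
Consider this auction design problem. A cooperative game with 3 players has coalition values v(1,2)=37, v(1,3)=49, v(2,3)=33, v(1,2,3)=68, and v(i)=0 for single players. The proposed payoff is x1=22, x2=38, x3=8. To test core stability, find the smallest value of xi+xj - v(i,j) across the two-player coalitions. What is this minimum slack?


Step 1: Slack for coalition (1,2): x1+x2 - v12 = 60 - 37 = 23
Step 2: Slack for coalition (1,3): x1+x3 - v13 = 30 - 49 = -19
Step 3: Slack for coalition (2,3): x2+x3 - v23 = 46 - 33 = 13
Step 4: Minimum slack = min(23, -19, 13) = -19, attained by (1,3); coalition (1,3) can block (slack < 0), so the allocation is not in the core

-19


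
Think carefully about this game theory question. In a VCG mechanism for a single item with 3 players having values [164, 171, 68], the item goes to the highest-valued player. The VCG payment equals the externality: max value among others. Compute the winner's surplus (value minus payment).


Step 1: The winner is the agent with the highest value: agent 1 with value 171
Step 2: Values of other agents: [164, 68]
Step 3: VCG payment = max of others' values = 164
Step 4: Surplus = 171 - 164 = 7

7


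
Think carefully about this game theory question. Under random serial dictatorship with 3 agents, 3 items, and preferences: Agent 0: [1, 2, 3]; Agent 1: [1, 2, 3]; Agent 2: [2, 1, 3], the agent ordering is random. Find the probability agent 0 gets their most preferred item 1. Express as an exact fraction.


Step 1: Agent 0 wants item 1
Step 2: There are 6 possible orderings of agents
Step 3: In 3 orderings, agent 0 gets item 1
Step 4: Probability = 3/6 = 1/2

1/2


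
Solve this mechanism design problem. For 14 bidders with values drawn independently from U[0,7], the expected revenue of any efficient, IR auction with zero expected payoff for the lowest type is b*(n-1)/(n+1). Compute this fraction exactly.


Step 1: By Revenue Equivalence, expected revenue = b*(n-1)/(n+1)
Step 2: Substituting n = 14, b = 7
Step 3: Revenue = 7*(14-1)/(14+1) = 7*13/15
Step 4: Revenue = 91/15

91/15


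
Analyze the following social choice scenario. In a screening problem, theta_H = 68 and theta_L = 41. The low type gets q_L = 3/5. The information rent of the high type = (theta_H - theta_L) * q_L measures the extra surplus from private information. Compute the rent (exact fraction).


Step 1: theta_H - theta_L = 68 - 41 = 27
Step 2: Information rent = (theta_H - theta_L) * q_L
Step 3: = 27 * 3/5
Step 4: = 81/5

81/5


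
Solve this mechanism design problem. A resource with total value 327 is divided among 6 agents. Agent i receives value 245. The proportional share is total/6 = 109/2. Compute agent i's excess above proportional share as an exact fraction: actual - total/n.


Step 1: Proportional share = 327/6 = 109/2
Step 2: Agent's actual allocation = 245
Step 3: Excess = 245 - 109/2 = 381/2

381/2


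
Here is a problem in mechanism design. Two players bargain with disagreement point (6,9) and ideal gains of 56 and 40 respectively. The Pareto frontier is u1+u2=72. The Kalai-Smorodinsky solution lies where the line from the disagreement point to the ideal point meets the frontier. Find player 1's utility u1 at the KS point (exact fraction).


Step 1: At the KS point, (u1-d1)/r1 = (u2-d2)/r2 = t and u1+u2 = 72
Step 2: u1 = d1 + r1*t and u2 = d2 + r2*t, so (d1 + r1*t) + (d2 + r2*t) = 72
Step 3: t = (72 - 6 - 9)/(56 + 40) = 57/96 = 19/32
Step 4: u1 = d1 + r1*t = 6 + 56 * 19/32 = 157/4
Step 5: (Check: u2 = d2 + r2*t = 131/4; u1+u2 = 157/4 + 131/4 = 72, on the frontier.)

157/4


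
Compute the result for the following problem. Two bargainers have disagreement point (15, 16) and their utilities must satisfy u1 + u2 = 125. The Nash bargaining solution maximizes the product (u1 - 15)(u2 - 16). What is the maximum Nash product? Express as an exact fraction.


Step 1: The Nash solution splits surplus symmetrically above the disagreement point
Step 2: u1 = (total + d1 - d2)/2 = (125 + 15 - 16)/2 = 62
Step 3: u2 = (total - d1 + d2)/2 = (125 - 15 + 16)/2 = 63
Step 4: Nash product = (62 - 15) * (63 - 16)
Step 5: = 47 * 47 = 2209

2209


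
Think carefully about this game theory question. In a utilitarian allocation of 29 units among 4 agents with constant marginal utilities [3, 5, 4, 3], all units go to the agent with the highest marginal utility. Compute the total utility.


Step 1: The marginal utilities are [3, 5, 4, 3]
Step 2: The highest marginal utility is 5
Step 3: All 29 units go to that agent
Step 4: Total utility = 5 * 29 = 145

145


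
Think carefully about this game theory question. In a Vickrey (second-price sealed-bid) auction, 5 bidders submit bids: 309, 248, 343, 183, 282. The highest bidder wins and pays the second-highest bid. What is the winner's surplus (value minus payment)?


Step 1: Sort bids in descending order: 343, 309, 282, 248, 183
Step 2: The winning bid is the highest: 343
Step 3: The payment equals the second-highest bid: 309
Step 4: Surplus = winner's bid - payment = 343 - 309 = 34

34


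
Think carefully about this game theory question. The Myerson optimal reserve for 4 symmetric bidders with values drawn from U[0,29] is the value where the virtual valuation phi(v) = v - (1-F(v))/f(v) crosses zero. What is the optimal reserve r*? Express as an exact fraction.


Step 1: For U[0,29], F(v) = v/29 and f(v) = 1/29
Step 2: phi(v) = v - (1 - v/29)/(1/29) = v - (29 - v) = 2v - 29
Step 3: Set phi(r*) = 0: 2r* - 29 = 0
Step 4: r* = 29/2 (the number of bidders n = 4 does not enter)

29/2


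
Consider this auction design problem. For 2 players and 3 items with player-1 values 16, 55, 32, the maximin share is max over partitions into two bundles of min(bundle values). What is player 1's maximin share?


Step 1: Item values = 16, 55, 32
Step 2: Enumerate all 2-bundle partitions and take the smaller bundle:
  Partition 1: {16} vs {55,32} -> bundles 16, 87; min = 16
  Partition 2: {55} vs {16,32} -> bundles 55, 48; min = 48
  Partition 3: {32} vs {16,55} -> bundles 32, 71; min = 32
Step 3: MMS = max(16, 48, 32) = 48

48


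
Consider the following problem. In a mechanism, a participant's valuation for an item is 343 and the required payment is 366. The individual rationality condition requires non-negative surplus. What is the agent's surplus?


Step 1: Surplus = value - payment = 343 - 366 = -23
Step 2: IR is violated (surplus < 0)

-23


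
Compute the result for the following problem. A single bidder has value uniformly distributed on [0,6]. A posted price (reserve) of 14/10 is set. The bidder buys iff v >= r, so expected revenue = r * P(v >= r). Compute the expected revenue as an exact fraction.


Step 1: Posted price r = 7/5, value support [0,6]
Step 2: P(v >= r) = (6 - 7/5)/6 = 23/30
Step 3: Expected revenue = r * P(v >= r) = 7/5 * 23/30
Step 4: Revenue = 161/150

161/150


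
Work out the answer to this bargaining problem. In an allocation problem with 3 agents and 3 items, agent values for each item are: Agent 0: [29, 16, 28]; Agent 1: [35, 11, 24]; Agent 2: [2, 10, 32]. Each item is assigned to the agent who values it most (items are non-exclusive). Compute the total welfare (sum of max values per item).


Step 1: For each item, find the maximum value among all agents.
Step 2: Item 0 -> Agent 1 (value 35)
Step 3: Item 1 -> Agent 0 (value 16)
Step 4: Item 2 -> Agent 2 (value 32)
Step 5: Total welfare = 35 + 16 + 32 = 83

83


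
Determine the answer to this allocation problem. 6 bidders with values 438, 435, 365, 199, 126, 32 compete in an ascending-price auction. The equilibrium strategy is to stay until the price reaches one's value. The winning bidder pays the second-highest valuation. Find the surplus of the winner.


Step 1: Identify the highest value: 438
Step 2: Identify the second-highest value: 435
Step 3: The final price = second-highest value = 435
Step 4: Surplus = 438 - 435 = 3

3


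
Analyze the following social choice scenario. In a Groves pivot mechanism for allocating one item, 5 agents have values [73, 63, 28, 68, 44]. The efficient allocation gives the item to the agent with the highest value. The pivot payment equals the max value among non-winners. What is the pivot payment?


Step 1: The efficient winner is agent 0 with value 73
Step 2: Other agents' values: [63, 28, 68, 44]
Step 3: Pivot payment = max(others) = 68
Step 4: The winner pays 68

68


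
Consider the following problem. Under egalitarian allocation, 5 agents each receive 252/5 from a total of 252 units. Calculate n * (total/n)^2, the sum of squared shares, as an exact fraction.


Step 1: Each agent's share = 252/5
Step 2: Square of each share = (252/5)^2 = 63504/25
Step 3: Sum of squares = 5 * 63504/25 = 63504/5

63504/5


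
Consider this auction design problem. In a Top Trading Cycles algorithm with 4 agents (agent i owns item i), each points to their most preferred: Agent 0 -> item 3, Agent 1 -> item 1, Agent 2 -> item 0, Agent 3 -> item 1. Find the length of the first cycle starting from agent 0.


Step 1: Trace the pointer graph from agent 0: 0 -> 3 -> 1 -> 1
Step 2: A cycle is detected when we revisit agent 1
Step 3: The cycle is: 1 -> 1
Step 4: Cycle length = 1

1


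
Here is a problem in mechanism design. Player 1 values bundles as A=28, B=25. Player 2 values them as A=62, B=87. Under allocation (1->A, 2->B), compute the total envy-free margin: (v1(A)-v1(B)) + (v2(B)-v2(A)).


Step 1: Player 1's margin = v1(A) - v1(B) = 28 - 25 = 3
Step 2: Player 2's margin = v2(B) - v2(A) = 87 - 62 = 25
Step 3: Total margin = 3 + 25 = 28

28


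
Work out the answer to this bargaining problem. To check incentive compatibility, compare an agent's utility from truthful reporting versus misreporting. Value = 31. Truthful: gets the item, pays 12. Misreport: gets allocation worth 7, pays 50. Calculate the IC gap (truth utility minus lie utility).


Step 1: U(truth) = value - payment = 31 - 12 = 19
Step 2: U(lie) = allocation - payment = 7 - 50 = -43
Step 3: IC gap = 19 - (-43) = 62

62


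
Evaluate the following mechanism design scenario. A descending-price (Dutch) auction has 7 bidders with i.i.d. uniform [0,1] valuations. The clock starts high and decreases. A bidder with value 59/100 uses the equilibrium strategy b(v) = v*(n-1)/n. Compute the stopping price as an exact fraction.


Step 1: Dutch auctions are strategically equivalent to first-price auctions
Step 2: The equilibrium bid is b(v) = v*(n-1)/n
Step 3: b = 59/100 * 6/7
Step 4: b = 177/350

177/350


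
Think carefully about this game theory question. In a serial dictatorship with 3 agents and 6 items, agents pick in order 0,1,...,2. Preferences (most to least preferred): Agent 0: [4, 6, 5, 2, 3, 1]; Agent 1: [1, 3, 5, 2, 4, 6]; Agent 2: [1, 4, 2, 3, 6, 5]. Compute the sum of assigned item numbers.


Step 1: Agent 0 picks item 4
Step 2: Agent 1 picks item 1
Step 3: Agent 2 picks item 2
Step 4: Sum = 4 + 1 + 2 = 7

7


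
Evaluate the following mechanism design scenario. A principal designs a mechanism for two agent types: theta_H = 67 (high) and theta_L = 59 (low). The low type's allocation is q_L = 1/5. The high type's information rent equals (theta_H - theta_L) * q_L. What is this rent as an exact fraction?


Step 1: theta_H - theta_L = 67 - 59 = 8
Step 2: Information rent = (theta_H - theta_L) * q_L
Step 3: = 8 * 1/5
Step 4: = 8/5

8/5


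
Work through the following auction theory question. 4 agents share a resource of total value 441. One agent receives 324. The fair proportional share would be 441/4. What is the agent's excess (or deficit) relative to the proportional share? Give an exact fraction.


Step 1: Proportional share = 441/4
Step 2: Agent's actual allocation = 324
Step 3: Excess = 324 - 441/4 = 855/4

855/4


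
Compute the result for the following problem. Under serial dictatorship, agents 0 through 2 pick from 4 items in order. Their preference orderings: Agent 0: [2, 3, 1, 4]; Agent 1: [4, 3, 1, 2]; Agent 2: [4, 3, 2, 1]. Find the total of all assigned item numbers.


Step 1: Agent 0 picks item 2
Step 2: Agent 1 picks item 4
Step 3: Agent 2 picks item 3
Step 4: Sum = 2 + 4 + 3 = 9

9


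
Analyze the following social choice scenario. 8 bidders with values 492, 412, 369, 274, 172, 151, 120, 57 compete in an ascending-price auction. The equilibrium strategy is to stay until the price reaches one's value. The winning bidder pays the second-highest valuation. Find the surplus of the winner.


Step 1: Identify the highest value: 492
Step 2: Identify the second-highest value: 412
Step 3: The final price = second-highest value = 412
Step 4: Surplus = 492 - 412 = 80

80


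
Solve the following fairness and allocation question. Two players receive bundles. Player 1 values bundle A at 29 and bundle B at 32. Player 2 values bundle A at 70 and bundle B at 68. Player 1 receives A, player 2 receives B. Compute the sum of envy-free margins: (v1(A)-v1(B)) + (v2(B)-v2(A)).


Step 1: Player 1's margin = v1(A) - v1(B) = 29 - 32 = -3
Step 2: Player 2's margin = v2(B) - v2(A) = 68 - 70 = -2
Step 3: Total margin = -3 + -2 = -5

-5


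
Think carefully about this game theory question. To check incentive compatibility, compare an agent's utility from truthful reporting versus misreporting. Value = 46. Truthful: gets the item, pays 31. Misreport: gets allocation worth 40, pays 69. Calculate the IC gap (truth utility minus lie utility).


Step 1: U(truth) = value - payment = 46 - 31 = 15
Step 2: U(lie) = allocation - payment = 40 - 69 = -29
Step 3: IC gap = 15 - (-29) = 44

44


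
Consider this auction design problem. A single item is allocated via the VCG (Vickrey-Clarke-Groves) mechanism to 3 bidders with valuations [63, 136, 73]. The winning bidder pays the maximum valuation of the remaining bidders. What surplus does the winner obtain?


Step 1: The winner is the agent with the highest value: agent 1 with value 136
Step 2: Values of other agents: [63, 73]
Step 3: VCG payment = max of others' values = 73
Step 4: Surplus = 136 - 73 = 63

63


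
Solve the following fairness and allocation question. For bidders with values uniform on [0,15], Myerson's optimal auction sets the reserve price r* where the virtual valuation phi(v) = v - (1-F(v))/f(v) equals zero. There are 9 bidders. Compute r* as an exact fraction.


Step 1: For U[0,15], F(v) = v/15 and f(v) = 1/15
Step 2: phi(v) = v - (1 - v/15)/(1/15) = v - (15 - v) = 2v - 15
Step 3: Set phi(r*) = 0: 2r* - 15 = 0
Step 4: r* = 15/2 (the number of bidders n = 9 does not enter)

15/2


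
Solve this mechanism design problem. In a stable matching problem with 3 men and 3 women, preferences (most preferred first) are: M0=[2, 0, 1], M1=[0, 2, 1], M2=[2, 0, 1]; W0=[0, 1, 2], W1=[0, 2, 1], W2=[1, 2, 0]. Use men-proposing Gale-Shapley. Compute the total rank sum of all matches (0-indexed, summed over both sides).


Step 1: Run Gale-Shapley (men propose, women hold best offer):
  M0 proposes to W2; she accepts
  M1 proposes to W0; she accepts
  M2 proposes to W2; she switches from M0
  M0 proposes to W0; she switches from M1
  M1 proposes to W2; she switches from M2
  M2 proposes to W0; rejected
  M2 proposes to W1; she accepts
Step 2: Final matching: W0-M0, W1-M2, W2-M1
Step 3: 0-indexed ranks (man's rank of his match, then woman's): 1 + 0 + 2 + 1 + 1 + 0
Step 4: Total rank sum = 5

5


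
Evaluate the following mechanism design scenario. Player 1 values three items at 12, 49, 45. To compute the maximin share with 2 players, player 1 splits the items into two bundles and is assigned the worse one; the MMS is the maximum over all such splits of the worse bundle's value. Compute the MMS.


Step 1: Item values = 12, 49, 45
Step 2: Enumerate all 2-bundle partitions and take the smaller bundle:
  Partition 1: {12} vs {49,45} -> bundles 12, 94; min = 12
  Partition 2: {49} vs {12,45} -> bundles 49, 57; min = 49
  Partition 3: {45} vs {12,49} -> bundles 45, 61; min = 45
Step 3: MMS = max(12, 49, 45) = 49

49


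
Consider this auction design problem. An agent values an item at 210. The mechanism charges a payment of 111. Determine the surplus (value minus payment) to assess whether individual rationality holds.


Step 1: Surplus = value - payment = 210 - 111 = 99
Step 2: IR is satisfied (surplus >= 0)

99
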